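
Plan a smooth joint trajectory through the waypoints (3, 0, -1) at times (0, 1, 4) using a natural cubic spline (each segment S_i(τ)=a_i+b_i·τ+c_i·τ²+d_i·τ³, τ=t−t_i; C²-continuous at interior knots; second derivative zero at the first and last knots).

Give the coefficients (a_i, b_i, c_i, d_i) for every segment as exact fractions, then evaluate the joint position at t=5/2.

  seg 0: a=3 b=-10/3 c=0 d=1/3
  seg 1: a=0 b=-7/3 c=1 d=-1/9
S(5/2) = -13/8

Δ: Δ0=-3, Δ1=-1/3
row 1: diag=8, rhs=16; c'=3/8, d'=2
back: M1=2
M: M0=0, M1=2, M2=0
seg 0: a=3, c=M0/2=0, d=(M1−M0)/(6·1)=1/3, b=Δ0−h0·(2M0+M1)/6=-10/3
seg 1: a=0, c=M1/2=1, d=(M2−M1)/(6·3)=-1/9, b=Δ1−h1·(2M1+M2)/6=-7/3
t_q=5/2 → seg 1, τ=3/2; S=0+-7/3·τ+1·τ²+-1/9·τ³=-13/8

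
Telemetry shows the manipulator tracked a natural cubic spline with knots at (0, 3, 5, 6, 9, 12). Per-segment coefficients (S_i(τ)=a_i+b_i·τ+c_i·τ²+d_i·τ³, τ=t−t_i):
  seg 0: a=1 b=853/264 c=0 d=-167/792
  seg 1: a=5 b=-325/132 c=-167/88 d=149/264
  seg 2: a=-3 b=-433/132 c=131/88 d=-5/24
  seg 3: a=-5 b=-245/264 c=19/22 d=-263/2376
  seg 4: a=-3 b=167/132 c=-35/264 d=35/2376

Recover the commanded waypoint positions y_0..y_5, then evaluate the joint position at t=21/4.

y_0=1 y_1=5 y_2=-3 y_3=-5 y_4=-3 y_5=0
S(21/4) = -21009/5632

y_0 = S_0(0) = a_0 = 1
y_1 = S_1(0) = a_1 = 5
y_2 = S_2(0) = a_2 = -3
y_3 = S_3(0) = a_3 = -5
y_4 = S_4(0) = a_4 = -3
y_5 = S_4(3) = 0
t_q=21/4 is in segment 2 (τ=1/4); S_2(τ)=-21009/5632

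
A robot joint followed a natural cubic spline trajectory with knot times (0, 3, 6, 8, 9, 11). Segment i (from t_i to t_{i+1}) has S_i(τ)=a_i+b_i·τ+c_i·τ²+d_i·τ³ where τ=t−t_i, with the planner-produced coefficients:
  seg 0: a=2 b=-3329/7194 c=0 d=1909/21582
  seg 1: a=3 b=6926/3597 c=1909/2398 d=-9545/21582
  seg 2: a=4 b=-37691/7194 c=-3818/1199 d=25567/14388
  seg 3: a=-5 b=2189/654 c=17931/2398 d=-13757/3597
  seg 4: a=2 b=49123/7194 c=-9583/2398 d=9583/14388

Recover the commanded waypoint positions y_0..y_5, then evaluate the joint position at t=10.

y_0 = S_0(0) = a_0 = 2
y_1 = S_1(0) = a_1 = 3
y_2 = S_2(0) = a_2 = 4
y_3 = S_3(0) = a_3 = -5
y_4 = S_4(0) = a_4 = 2
y_5 = S_4(2) = 5
t_q=10 is in segment 4 (τ=1); S_4(τ)=26369/4796

y_0=2 y_1=3 y_2=4 y_3=-5 y_4=2 y_5=5
S(10) = 26369/4796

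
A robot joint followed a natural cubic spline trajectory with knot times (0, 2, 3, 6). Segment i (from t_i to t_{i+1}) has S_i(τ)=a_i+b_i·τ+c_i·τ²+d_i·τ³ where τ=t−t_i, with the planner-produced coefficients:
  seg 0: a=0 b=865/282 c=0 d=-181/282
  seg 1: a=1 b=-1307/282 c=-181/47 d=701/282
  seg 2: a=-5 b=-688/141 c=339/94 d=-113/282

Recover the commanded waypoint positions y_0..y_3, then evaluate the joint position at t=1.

y_0 = S_0(0) = a_0 = 0
y_1 = S_1(0) = a_1 = 1
y_2 = S_2(0) = a_2 = -5
y_3 = S_2(3) = 2
t_q=1 is in segment 0 (τ=1); S_0(τ)=114/47

y_0=0 y_1=1 y_2=-5 y_3=2
S(1) = 114/47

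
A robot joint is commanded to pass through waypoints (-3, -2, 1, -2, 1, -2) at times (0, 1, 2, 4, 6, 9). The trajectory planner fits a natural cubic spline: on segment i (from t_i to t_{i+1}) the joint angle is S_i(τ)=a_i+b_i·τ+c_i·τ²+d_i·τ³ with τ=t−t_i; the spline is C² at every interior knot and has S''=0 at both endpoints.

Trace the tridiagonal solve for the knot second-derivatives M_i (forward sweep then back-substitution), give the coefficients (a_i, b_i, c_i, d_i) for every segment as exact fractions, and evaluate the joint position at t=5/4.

  seg 0: a=-3 b=86/397 c=0 d=311/397
  seg 1: a=-2 b=1019/397 c=933/397 d=-761/397
  seg 2: a=1 b=602/397 c=-1350/397 d=3005/3176
  seg 3: a=-2 b=-581/794 c=3615/1588 d=-1843/3176
  seg 4: a=1 b=560/397 c=-957/794 d=319/2382
S(5/4) = -31541/25408

Δ: Δ0=1, Δ1=3, Δ2=-3/2, Δ3=3/2, Δ4=-1
row 1: diag=4, rhs=12; c'=1/4, d'=3
row 2: denom=6−1·1/4=23/4; d'=(-27−1·3)/(23/4)=-120/23
row 3: denom=8−2·8/23=168/23; d'=(18−2·-120/23)/(168/23)=109/28
row 4: denom=10−2·23/84=397/42; d'=(-15−2·109/28)/(397/42)=-957/397
back: M4=-957/397
back: M3=109/28−23/84·-957/397=3615/794
back: M2=-120/23−8/23·3615/794=-2700/397
back: M1=3−1/4·-2700/397=1866/397
M: M0=0, M1=1866/397, M2=-2700/397, M3=3615/794, M4=-957/397, M5=0
seg 0: a=-3, c=M0/2=0, d=(M1−M0)/(6·1)=311/397, b=Δ0−h0·(2M0+M1)/6=86/397
seg 1: a=-2, c=M1/2=933/397, d=(M2−M1)/(6·1)=-761/397, b=Δ1−h1·(2M1+M2)/6=1019/397
seg 2: a=1, c=M2/2=-1350/397, d=(M3−M2)/(6·2)=3005/3176, b=Δ2−h2·(2M2+M3)/6=602/397
seg 3: a=-2, c=M3/2=3615/1588, d=(M4−M3)/(6·2)=-1843/3176, b=Δ3−h3·(2M3+M4)/6=-581/794
seg 4: a=1, c=M4/2=-957/794, d=(M5−M4)/(6·3)=319/2382, b=Δ4−h4·(2M4+M5)/6=560/397
t_q=5/4 → seg 1, τ=1/4; S=-2+1019/397·τ+933/397·τ²+-761/397·τ³=-31541/25408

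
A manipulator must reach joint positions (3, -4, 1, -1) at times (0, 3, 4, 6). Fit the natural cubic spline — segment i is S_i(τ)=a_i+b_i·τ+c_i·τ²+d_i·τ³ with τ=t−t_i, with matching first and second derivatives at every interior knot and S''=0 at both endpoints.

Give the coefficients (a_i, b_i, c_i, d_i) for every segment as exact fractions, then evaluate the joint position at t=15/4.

  seg 0: a=3 b=-779/141 c=0 d=50/141
  seg 1: a=-4 b=571/141 c=150/47 d=-316/141
  seg 2: a=1 b=523/141 c=-166/47 d=83/141
S(15/4) = -85/752

Δ: Δ0=-7/3, Δ1=5, Δ2=-1
row 1: diag=8, rhs=44; c'=1/8, d'=11/2
row 2: denom=6−1·1/8=47/8; d'=(-36−1·11/2)/(47/8)=-332/47
back: M2=-332/47
back: M1=11/2−1/8·-332/47=300/47
M: M0=0, M1=300/47, M2=-332/47, M3=0
seg 0: a=3, c=M0/2=0, d=(M1−M0)/(6·3)=50/141, b=Δ0−h0·(2M0+M1)/6=-779/141
seg 1: a=-4, c=M1/2=150/47, d=(M2−M1)/(6·1)=-316/141, b=Δ1−h1·(2M1+M2)/6=571/141
seg 2: a=1, c=M2/2=-166/47, d=(M3−M2)/(6·2)=83/141, b=Δ2−h2·(2M2+M3)/6=523/141
t_q=15/4 → seg 1, τ=3/4; S=-4+571/141·τ+150/47·τ²+-316/141·τ³=-85/752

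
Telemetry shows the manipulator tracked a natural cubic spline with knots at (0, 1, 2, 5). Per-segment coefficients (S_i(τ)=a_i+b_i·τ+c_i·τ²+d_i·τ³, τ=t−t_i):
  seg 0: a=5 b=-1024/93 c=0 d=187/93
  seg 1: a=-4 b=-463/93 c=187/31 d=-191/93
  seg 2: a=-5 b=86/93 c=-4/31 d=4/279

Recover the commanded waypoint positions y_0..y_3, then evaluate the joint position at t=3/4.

y_0=5 y_1=-4 y_2=-5 y_3=-3
S(3/4) = -4781/1984

y_0 = S_0(0) = a_0 = 5
y_1 = S_1(0) = a_1 = -4
y_2 = S_2(0) = a_2 = -5
y_3 = S_2(3) = -3
t_q=3/4 is in segment 0 (τ=3/4); S_0(τ)=-4781/1984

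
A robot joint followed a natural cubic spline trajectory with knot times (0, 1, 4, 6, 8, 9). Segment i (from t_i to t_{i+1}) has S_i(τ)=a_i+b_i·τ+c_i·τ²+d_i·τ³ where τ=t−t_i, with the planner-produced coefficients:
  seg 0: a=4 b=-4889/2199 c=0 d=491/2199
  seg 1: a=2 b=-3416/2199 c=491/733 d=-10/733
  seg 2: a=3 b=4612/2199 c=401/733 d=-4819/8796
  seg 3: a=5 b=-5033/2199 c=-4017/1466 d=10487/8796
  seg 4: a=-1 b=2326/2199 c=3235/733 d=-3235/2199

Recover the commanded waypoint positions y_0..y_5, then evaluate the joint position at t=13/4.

y_0 = S_0(0) = a_0 = 4
y_1 = S_1(0) = a_1 = 2
y_2 = S_2(0) = a_2 = 3
y_3 = S_3(0) = a_3 = 5
y_4 = S_4(0) = a_4 = -1
y_5 = S_4(1) = 3
t_q=13/4 is in segment 1 (τ=9/4); S_1(τ)=40825/23456

y_0=4 y_1=2 y_2=3 y_3=5 y_4=-1 y_5=3
S(13/4) = 40825/23456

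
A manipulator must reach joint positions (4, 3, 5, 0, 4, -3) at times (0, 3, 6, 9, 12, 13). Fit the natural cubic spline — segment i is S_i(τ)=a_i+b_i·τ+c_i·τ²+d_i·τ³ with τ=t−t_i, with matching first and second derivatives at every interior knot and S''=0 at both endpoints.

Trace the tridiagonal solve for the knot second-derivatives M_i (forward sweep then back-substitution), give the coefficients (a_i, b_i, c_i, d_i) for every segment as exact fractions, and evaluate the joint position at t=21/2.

Δ: Δ0=-1/3, Δ1=2/3, Δ2=-5/3, Δ3=4/3, Δ4=-7
row 1: diag=12, rhs=6; c'=1/4, d'=1/2
row 2: denom=12−3·1/4=45/4; d'=(-14−3·1/2)/(45/4)=-62/45
row 3: denom=12−3·4/15=56/5; d'=(18−3·-62/45)/(56/5)=83/42
row 4: denom=8−3·15/56=403/56; d'=(-50−3·83/42)/(403/56)=-3132/403
back: M4=-3132/403
back: M3=83/42−15/56·-3132/403=4906/1209
back: M2=-62/45−4/15·4906/1209=-2974/1209
back: M1=1/2−1/4·-2974/1209=1348/1209
M: M0=0, M1=1348/1209, M2=-2974/1209, M3=4906/1209, M4=-3132/403, M5=0
seg 0: a=4, c=M0/2=0, d=(M1−M0)/(6·3)=674/10881, b=Δ0−h0·(2M0+M1)/6=-359/403
seg 1: a=3, c=M1/2=674/1209, d=(M2−M1)/(6·3)=-2161/10881, b=Δ1−h1·(2M1+M2)/6=315/403
seg 2: a=5, c=M2/2=-1487/1209, d=(M3−M2)/(6·3)=3940/10881, b=Δ2−h2·(2M2+M3)/6=-498/403
seg 3: a=0, c=M3/2=2453/1209, d=(M4−M3)/(6·3)=-7151/10881, b=Δ3−h3·(2M3+M4)/6=36/31
seg 4: a=4, c=M4/2=-1566/403, d=(M5−M4)/(6·1)=522/403, b=Δ4−h4·(2M4+M5)/6=-1777/403
t_q=21/2 → seg 3, τ=3/2; S=0+36/31·τ+2453/1209·τ²+-7151/10881·τ³=13183/3224

  seg 0: a=4 b=-359/403 c=0 d=674/10881
  seg 1: a=3 b=315/403 c=674/1209 d=-2161/10881
  seg 2: a=5 b=-498/403 c=-1487/1209 d=3940/10881
  seg 3: a=0 b=36/31 c=2453/1209 d=-7151/10881
  seg 4: a=4 b=-1777/403 c=-1566/403 d=522/403
S(21/2) = 13183/3224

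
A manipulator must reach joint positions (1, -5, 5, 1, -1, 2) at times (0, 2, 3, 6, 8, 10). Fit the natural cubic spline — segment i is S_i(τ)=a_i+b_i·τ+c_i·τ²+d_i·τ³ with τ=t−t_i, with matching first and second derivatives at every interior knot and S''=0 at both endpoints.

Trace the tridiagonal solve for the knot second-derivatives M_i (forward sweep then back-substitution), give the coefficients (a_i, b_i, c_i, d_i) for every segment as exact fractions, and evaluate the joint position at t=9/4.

Δ: Δ0=-3, Δ1=10, Δ2=-4/3, Δ3=-1, Δ4=3/2
row 1: diag=6, rhs=78; c'=1/6, d'=13
row 2: denom=8−1·1/6=47/6; d'=(-68−1·13)/(47/6)=-486/47
row 3: denom=10−3·18/47=416/47; d'=(2−3·-486/47)/(416/47)=97/26
row 4: denom=8−2·47/208=785/104; d'=(15−2·97/26)/(785/104)=784/785
back: M4=784/785
back: M3=97/26−47/208·784/785=5503/1570
back: M2=-486/47−18/47·5503/1570=-9171/785
back: M1=13−1/6·-9171/785=23467/1570
M: M0=0, M1=23467/1570, M2=-9171/785, M3=5503/1570, M4=784/785, M5=0
seg 0: a=1, c=M0/2=0, d=(M1−M0)/(6·2)=23467/18840, b=Δ0−h0·(2M0+M1)/6=-37597/4710
seg 1: a=-5, c=M1/2=23467/3140, d=(M2−M1)/(6·1)=-41809/9420, b=Δ1−h1·(2M1+M2)/6=16402/2355
seg 2: a=5, c=M2/2=-9171/1570, d=(M3−M2)/(6·3)=4769/5652, b=Δ2−h2·(2M2+M3)/6=80983/9420
seg 3: a=1, c=M3/2=5503/3140, d=(M4−M3)/(6·2)=-787/3768, b=Δ3−h3·(2M3+M4)/6=-8642/2355
seg 4: a=-1, c=M4/2=392/785, d=(M5−M4)/(6·2)=-196/2355, b=Δ4−h4·(2M4+M5)/6=3929/4710
t_q=9/4 → seg 1, τ=1/4; S=-5+16402/2355·τ+23467/3140·τ²+-41809/9420·τ³=-574959/200960

  seg 0: a=1 b=-37597/4710 c=0 d=23467/18840
  seg 1: a=-5 b=16402/2355 c=23467/3140 d=-41809/9420
  seg 2: a=5 b=80983/9420 c=-9171/1570 d=4769/5652
  seg 3: a=1 b=-8642/2355 c=5503/3140 d=-787/3768
  seg 4: a=-1 b=3929/4710 c=392/785 d=-196/2355
S(9/4) = -574959/200960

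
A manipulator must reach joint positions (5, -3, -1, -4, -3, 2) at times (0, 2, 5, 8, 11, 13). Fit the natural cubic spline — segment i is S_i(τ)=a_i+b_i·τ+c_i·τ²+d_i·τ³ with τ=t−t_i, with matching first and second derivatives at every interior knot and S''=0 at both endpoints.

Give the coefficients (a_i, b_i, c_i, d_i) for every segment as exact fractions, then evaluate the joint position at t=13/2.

Δ: Δ0=-4, Δ1=2/3, Δ2=-1, Δ3=1/3, Δ4=5/2
row 1: diag=10, rhs=28; c'=3/10, d'=14/5
row 2: denom=12−3·3/10=111/10; d'=(-10−3·14/5)/(111/10)=-184/111
row 3: denom=12−3·10/37=414/37; d'=(8−3·-184/111)/(414/37)=80/69
row 4: denom=10−3·37/138=423/46; d'=(13−3·80/69)/(423/46)=146/141
back: M4=146/141
back: M3=80/69−37/138·146/141=373/423
back: M2=-184/111−10/37·373/423=-802/423
back: M1=14/5−3/10·-802/423=475/141
M: M0=0, M1=475/141, M2=-802/423, M3=373/423, M4=146/141, M5=0
seg 0: a=5, c=M0/2=0, d=(M1−M0)/(6·2)=475/1692, b=Δ0−h0·(2M0+M1)/6=-2167/423
seg 1: a=-3, c=M1/2=475/282, d=(M2−M1)/(6·3)=-2227/7614, b=Δ1−h1·(2M1+M2)/6=-742/423
seg 2: a=-1, c=M2/2=-401/423, d=(M3−M2)/(6·3)=25/162, b=Δ2−h2·(2M2+M3)/6=385/846
seg 3: a=-4, c=M3/2=373/846, d=(M4−M3)/(6·3)=65/7614, b=Δ3−h3·(2M3+M4)/6=-451/423
seg 4: a=-3, c=M4/2=73/141, d=(M5−M4)/(6·2)=-73/846, b=Δ4−h4·(2M4+M5)/6=1531/846
t_q=13/2 → seg 2, τ=3/2; S=-1+385/846·τ+-401/423·τ²+25/162·τ³=-1451/752

  seg 0: a=5 b=-2167/423 c=0 d=475/1692
  seg 1: a=-3 b=-742/423 c=475/282 d=-2227/7614
  seg 2: a=-1 b=385/846 c=-401/423 d=25/162
  seg 3: a=-4 b=-451/423 c=373/846 d=65/7614
  seg 4: a=-3 b=1531/846 c=73/141 d=-73/846
S(13/2) = -1451/752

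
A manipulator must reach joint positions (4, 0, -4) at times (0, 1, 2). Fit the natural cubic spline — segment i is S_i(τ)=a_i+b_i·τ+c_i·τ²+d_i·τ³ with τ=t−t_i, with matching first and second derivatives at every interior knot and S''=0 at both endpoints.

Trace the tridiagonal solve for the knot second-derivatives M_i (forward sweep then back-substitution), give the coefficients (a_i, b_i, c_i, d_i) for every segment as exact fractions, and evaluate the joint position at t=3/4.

Δ: Δ0=-4, Δ1=-4
row 1: diag=4, rhs=0; c'=1/4, d'=0
back: M1=0
M: M0=0, M1=0, M2=0
seg 0: a=4, c=M0/2=0, d=(M1−M0)/(6·1)=0, b=Δ0−h0·(2M0+M1)/6=-4
seg 1: a=0, c=M1/2=0, d=(M2−M1)/(6·1)=0, b=Δ1−h1·(2M1+M2)/6=-4
t_q=3/4 → seg 0, τ=3/4; S=4+-4·τ+0·τ²+0·τ³=1

  seg 0: a=4 b=-4 c=0 d=0
  seg 1: a=0 b=-4 c=0 d=0
S(3/4) = 1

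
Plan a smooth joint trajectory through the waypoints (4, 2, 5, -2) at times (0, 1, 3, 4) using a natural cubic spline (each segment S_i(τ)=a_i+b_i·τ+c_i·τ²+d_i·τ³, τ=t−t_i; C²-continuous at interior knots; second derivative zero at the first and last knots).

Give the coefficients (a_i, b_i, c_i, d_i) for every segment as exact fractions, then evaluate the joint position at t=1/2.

Δ: Δ0=-2, Δ1=3/2, Δ2=-7
row 1: diag=6, rhs=21; c'=1/3, d'=7/2
row 2: denom=6−2·1/3=16/3; d'=(-51−2·7/2)/(16/3)=-87/8
back: M2=-87/8
back: M1=7/2−1/3·-87/8=57/8
M: M0=0, M1=57/8, M2=-87/8, M3=0
seg 0: a=4, c=M0/2=0, d=(M1−M0)/(6·1)=19/16, b=Δ0−h0·(2M0+M1)/6=-51/16
seg 1: a=2, c=M1/2=57/16, d=(M2−M1)/(6·2)=-3/2, b=Δ1−h1·(2M1+M2)/6=3/8
seg 2: a=5, c=M2/2=-87/16, d=(M3−M2)/(6·1)=29/16, b=Δ2−h2·(2M2+M3)/6=-27/8
t_q=1/2 → seg 0, τ=1/2; S=4+-51/16·τ+0·τ²+19/16·τ³=327/128

  seg 0: a=4 b=-51/16 c=0 d=19/16
  seg 1: a=2 b=3/8 c=57/16 d=-3/2
  seg 2: a=5 b=-27/8 c=-87/16 d=29/16
S(1/2) = 327/128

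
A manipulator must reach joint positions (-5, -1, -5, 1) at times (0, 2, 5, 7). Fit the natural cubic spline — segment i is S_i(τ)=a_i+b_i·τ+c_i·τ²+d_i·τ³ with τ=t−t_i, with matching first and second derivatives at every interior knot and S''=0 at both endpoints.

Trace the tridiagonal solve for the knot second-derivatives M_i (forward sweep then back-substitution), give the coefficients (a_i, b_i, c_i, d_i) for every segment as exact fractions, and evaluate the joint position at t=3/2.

  seg 0: a=-5 b=824/273 c=0 d=-139/546
  seg 1: a=-1 b=-10/273 c=-139/91 d=23/63
  seg 2: a=-5 b=179/273 c=160/91 d=-80/273
S(3/2) = -277/208

Δ: Δ0=2, Δ1=-4/3, Δ2=3
row 1: diag=10, rhs=-20; c'=3/10, d'=-2
row 2: denom=10−3·3/10=91/10; d'=(26−3·-2)/(91/10)=320/91
back: M2=320/91
back: M1=-2−3/10·320/91=-278/91
M: M0=0, M1=-278/91, M2=320/91, M3=0
seg 0: a=-5, c=M0/2=0, d=(M1−M0)/(6·2)=-139/546, b=Δ0−h0·(2M0+M1)/6=824/273
seg 1: a=-1, c=M1/2=-139/91, d=(M2−M1)/(6·3)=23/63, b=Δ1−h1·(2M1+M2)/6=-10/273
seg 2: a=-5, c=M2/2=160/91, d=(M3−M2)/(6·2)=-80/273, b=Δ2−h2·(2M2+M3)/6=179/273
t_q=3/2 → seg 0, τ=3/2; S=-5+824/273·τ+0·τ²+-139/546·τ³=-277/208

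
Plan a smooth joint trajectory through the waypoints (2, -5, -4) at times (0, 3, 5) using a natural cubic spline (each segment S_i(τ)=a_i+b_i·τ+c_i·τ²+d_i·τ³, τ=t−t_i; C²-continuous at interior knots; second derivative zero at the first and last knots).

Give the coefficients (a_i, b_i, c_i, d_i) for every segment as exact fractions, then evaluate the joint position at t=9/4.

Δ: Δ0=-7/3, Δ1=1/2
row 1: diag=10, rhs=17; c'=1/5, d'=17/10
back: M1=17/10
M: M0=0, M1=17/10, M2=0
seg 0: a=2, c=M0/2=0, d=(M1−M0)/(6·3)=17/180, b=Δ0−h0·(2M0+M1)/6=-191/60
seg 1: a=-5, c=M1/2=17/20, d=(M2−M1)/(6·2)=-17/120, b=Δ1−h1·(2M1+M2)/6=-19/30
t_q=9/4 → seg 0, τ=9/4; S=2+-191/60·τ+0·τ²+17/180·τ³=-5231/1280

  seg 0: a=2 b=-191/60 c=0 d=17/180
  seg 1: a=-5 b=-19/30 c=17/20 d=-17/120
S(9/4) = -5231/1280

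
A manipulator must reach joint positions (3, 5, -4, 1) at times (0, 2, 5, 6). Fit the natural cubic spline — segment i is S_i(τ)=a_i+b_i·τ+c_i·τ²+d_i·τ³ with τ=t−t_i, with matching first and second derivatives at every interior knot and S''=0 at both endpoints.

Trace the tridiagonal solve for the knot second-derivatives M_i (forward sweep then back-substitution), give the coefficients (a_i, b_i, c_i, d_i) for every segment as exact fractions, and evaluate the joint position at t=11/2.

  seg 0: a=3 b=183/71 c=0 d=-28/71
  seg 1: a=5 b=-153/71 c=-168/71 d=148/213
  seg 2: a=-4 b=171/71 c=276/71 d=-92/71
S(11/2) = -141/71

Δ: Δ0=1, Δ1=-3, Δ2=5
row 1: diag=10, rhs=-24; c'=3/10, d'=-12/5
row 2: denom=8−3·3/10=71/10; d'=(48−3·-12/5)/(71/10)=552/71
back: M2=552/71
back: M1=-12/5−3/10·552/71=-336/71
M: M0=0, M1=-336/71, M2=552/71, M3=0
seg 0: a=3, c=M0/2=0, d=(M1−M0)/(6·2)=-28/71, b=Δ0−h0·(2M0+M1)/6=183/71
seg 1: a=5, c=M1/2=-168/71, d=(M2−M1)/(6·3)=148/213, b=Δ1−h1·(2M1+M2)/6=-153/71
seg 2: a=-4, c=M2/2=276/71, d=(M3−M2)/(6·1)=-92/71, b=Δ2−h2·(2M2+M3)/6=171/71
t_q=11/2 → seg 2, τ=1/2; S=-4+171/71·τ+276/71·τ²+-92/71·τ³=-141/71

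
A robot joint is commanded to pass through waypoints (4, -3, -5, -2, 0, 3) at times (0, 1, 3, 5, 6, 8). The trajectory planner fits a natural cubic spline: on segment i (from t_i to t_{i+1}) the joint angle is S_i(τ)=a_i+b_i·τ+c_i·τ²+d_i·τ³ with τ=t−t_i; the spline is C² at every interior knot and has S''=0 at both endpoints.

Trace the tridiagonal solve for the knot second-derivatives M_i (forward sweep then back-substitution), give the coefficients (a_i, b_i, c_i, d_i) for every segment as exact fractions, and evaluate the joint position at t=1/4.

  seg 0: a=4 b=-11147/1396 c=0 d=1375/1396
  seg 1: a=-3 b=-3511/698 c=4125/1396 d=-164/349
  seg 2: a=-5 b=803/698 c=189/1396 d=55/2792
  seg 3: a=-2 b=673/349 c=177/698 d=-127/698
  seg 4: a=0 b=1319/698 c=-102/349 d=17/349
S(1/4) = 180399/89344

Δ: Δ0=-7, Δ1=-1, Δ2=3/2, Δ3=2, Δ4=3/2
row 1: diag=6, rhs=36; c'=1/3, d'=6
row 2: denom=8−2·1/3=22/3; d'=(15−2·6)/(22/3)=9/22
row 3: denom=6−2·3/11=60/11; d'=(3−2·9/22)/(60/11)=2/5
row 4: denom=6−1·11/60=349/60; d'=(-3−1·2/5)/(349/60)=-204/349
back: M4=-204/349
back: M3=2/5−11/60·-204/349=177/349
back: M2=9/22−3/11·177/349=189/698
back: M1=6−1/3·189/698=4125/698
M: M0=0, M1=4125/698, M2=189/698, M3=177/349, M4=-204/349, M5=0
seg 0: a=4, c=M0/2=0, d=(M1−M0)/(6·1)=1375/1396, b=Δ0−h0·(2M0+M1)/6=-11147/1396
seg 1: a=-3, c=M1/2=4125/1396, d=(M2−M1)/(6·2)=-164/349, b=Δ1−h1·(2M1+M2)/6=-3511/698
seg 2: a=-5, c=M2/2=189/1396, d=(M3−M2)/(6·2)=55/2792, b=Δ2−h2·(2M2+M3)/6=803/698
seg 3: a=-2, c=M3/2=177/698, d=(M4−M3)/(6·1)=-127/698, b=Δ3−h3·(2M3+M4)/6=673/349
seg 4: a=0, c=M4/2=-102/349, d=(M5−M4)/(6·2)=17/349, b=Δ4−h4·(2M4+M5)/6=1319/698
t_q=1/4 → seg 0, τ=1/4; S=4+-11147/1396·τ+0·τ²+1375/1396·τ³=180399/89344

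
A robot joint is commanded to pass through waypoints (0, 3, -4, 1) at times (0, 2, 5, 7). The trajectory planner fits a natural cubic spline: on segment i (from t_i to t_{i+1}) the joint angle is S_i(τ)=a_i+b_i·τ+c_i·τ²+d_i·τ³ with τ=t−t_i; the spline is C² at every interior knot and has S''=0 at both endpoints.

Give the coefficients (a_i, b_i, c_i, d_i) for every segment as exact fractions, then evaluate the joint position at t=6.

  seg 0: a=0 b=1453/546 c=0 d=-317/1092
  seg 1: a=3 b=-449/546 c=-317/182 d=26/63
  seg 2: a=-4 b=-71/546 c=359/182 d=-359/1092
S(6) = -905/364

Δ: Δ0=3/2, Δ1=-7/3, Δ2=5/2
row 1: diag=10, rhs=-23; c'=3/10, d'=-23/10
row 2: denom=10−3·3/10=91/10; d'=(29−3·-23/10)/(91/10)=359/91
back: M2=359/91
back: M1=-23/10−3/10·359/91=-317/91
M: M0=0, M1=-317/91, M2=359/91, M3=0
seg 0: a=0, c=M0/2=0, d=(M1−M0)/(6·2)=-317/1092, b=Δ0−h0·(2M0+M1)/6=1453/546
seg 1: a=3, c=M1/2=-317/182, d=(M2−M1)/(6·3)=26/63, b=Δ1−h1·(2M1+M2)/6=-449/546
seg 2: a=-4, c=M2/2=359/182, d=(M3−M2)/(6·2)=-359/1092, b=Δ2−h2·(2M2+M3)/6=-71/546
t_q=6 → seg 2, τ=1; S=-4+-71/546·τ+359/182·τ²+-359/1092·τ³=-905/364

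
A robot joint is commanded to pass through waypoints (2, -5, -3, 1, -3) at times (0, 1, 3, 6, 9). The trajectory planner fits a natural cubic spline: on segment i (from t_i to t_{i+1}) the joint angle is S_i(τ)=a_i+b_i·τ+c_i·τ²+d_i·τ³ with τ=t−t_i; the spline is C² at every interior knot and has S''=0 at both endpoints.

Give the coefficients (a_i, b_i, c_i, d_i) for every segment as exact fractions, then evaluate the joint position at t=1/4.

  seg 0: a=2 b=-865/103 c=0 d=144/103
  seg 1: a=-5 b=-433/103 c=432/103 d=-82/103
  seg 2: a=-3 b=311/103 c=-60/103 d=19/2781
  seg 3: a=1 b=-30/103 c=-161/309 d=161/2781
S(1/4) = -8/103

Δ: Δ0=-7, Δ1=1, Δ2=4/3, Δ3=-4/3
row 1: diag=6, rhs=48; c'=1/3, d'=8
row 2: denom=10−2·1/3=28/3; d'=(2−2·8)/(28/3)=-3/2
row 3: denom=12−3·9/28=309/28; d'=(-16−3·-3/2)/(309/28)=-322/309
back: M3=-322/309
back: M2=-3/2−9/28·-322/309=-120/103
back: M1=8−1/3·-120/103=864/103
M: M0=0, M1=864/103, M2=-120/103, M3=-322/309, M4=0
seg 0: a=2, c=M0/2=0, d=(M1−M0)/(6·1)=144/103, b=Δ0−h0·(2M0+M1)/6=-865/103
seg 1: a=-5, c=M1/2=432/103, d=(M2−M1)/(6·2)=-82/103, b=Δ1−h1·(2M1+M2)/6=-433/103
seg 2: a=-3, c=M2/2=-60/103, d=(M3−M2)/(6·3)=19/2781, b=Δ2−h2·(2M2+M3)/6=311/103
seg 3: a=1, c=M3/2=-161/309, d=(M4−M3)/(6·3)=161/2781, b=Δ3−h3·(2M3+M4)/6=-30/103
t_q=1/4 → seg 0, τ=1/4; S=2+-865/103·τ+0·τ²+144/103·τ³=-8/103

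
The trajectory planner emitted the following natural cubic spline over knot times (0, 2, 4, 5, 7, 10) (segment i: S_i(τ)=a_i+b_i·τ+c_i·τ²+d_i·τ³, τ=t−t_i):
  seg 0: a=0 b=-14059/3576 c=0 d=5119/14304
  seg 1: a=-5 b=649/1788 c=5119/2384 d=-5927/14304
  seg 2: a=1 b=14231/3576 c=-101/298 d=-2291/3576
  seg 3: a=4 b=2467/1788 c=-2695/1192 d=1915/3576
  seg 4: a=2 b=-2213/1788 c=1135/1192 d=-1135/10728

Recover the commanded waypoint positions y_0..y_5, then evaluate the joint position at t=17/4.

y_0 = S_0(0) = a_0 = 0
y_1 = S_1(0) = a_1 = -5
y_2 = S_2(0) = a_2 = 1
y_3 = S_3(0) = a_3 = 4
y_4 = S_4(0) = a_4 = 2
y_5 = S_4(3) = 4
t_q=17/4 is in segment 2 (τ=1/4); S_2(τ)=149807/76288

y_0=0 y_1=-5 y_2=1 y_3=4 y_4=2 y_5=4
S(17/4) = 149807/76288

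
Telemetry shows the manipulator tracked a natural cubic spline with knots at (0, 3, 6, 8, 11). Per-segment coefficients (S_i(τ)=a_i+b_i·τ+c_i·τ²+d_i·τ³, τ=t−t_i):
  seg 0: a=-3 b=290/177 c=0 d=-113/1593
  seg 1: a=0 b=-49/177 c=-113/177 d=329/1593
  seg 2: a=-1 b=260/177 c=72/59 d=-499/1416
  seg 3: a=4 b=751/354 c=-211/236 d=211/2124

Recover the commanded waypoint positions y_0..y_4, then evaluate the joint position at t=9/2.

y_0 = S_0(0) = a_0 = -3
y_1 = S_1(0) = a_1 = 0
y_2 = S_2(0) = a_2 = -1
y_3 = S_3(0) = a_3 = 4
y_4 = S_3(3) = 5
t_q=9/2 is in segment 1 (τ=3/2); S_1(τ)=-545/472

y_0=-3 y_1=0 y_2=-1 y_3=4 y_4=5
S(9/2) = -545/472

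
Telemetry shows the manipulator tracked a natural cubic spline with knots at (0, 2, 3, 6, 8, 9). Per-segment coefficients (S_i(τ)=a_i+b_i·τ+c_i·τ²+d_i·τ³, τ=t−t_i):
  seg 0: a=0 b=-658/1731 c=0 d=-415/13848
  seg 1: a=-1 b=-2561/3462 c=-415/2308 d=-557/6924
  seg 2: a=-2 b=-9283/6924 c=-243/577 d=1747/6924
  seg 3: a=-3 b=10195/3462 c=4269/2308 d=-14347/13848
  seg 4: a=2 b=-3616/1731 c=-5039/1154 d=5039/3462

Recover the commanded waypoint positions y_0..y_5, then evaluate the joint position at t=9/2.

y_0=0 y_1=-1 y_2=-2 y_3=-3 y_4=2 y_5=-3
S(9/2) = -75833/18464

y_0 = S_0(0) = a_0 = 0
y_1 = S_1(0) = a_1 = -1
y_2 = S_2(0) = a_2 = -2
y_3 = S_3(0) = a_3 = -3
y_4 = S_4(0) = a_4 = 2
y_5 = S_4(1) = -3
t_q=9/2 is in segment 2 (τ=3/2); S_2(τ)=-75833/18464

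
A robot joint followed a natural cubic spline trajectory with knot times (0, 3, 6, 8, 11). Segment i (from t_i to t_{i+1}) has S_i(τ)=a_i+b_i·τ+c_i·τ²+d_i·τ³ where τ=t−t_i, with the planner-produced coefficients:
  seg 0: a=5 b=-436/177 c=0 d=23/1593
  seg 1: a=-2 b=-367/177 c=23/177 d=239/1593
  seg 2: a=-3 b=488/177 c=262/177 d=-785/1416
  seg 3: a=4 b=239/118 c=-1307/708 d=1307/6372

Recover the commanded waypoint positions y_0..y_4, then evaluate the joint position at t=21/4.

y_0 = S_0(0) = a_0 = 5
y_1 = S_1(0) = a_1 = -2
y_2 = S_2(0) = a_2 = -3
y_3 = S_3(0) = a_3 = 4
y_4 = S_3(3) = -1
t_q=21/4 is in segment 1 (τ=9/4); S_1(τ)=-16231/3776

y_0=5 y_1=-2 y_2=-3 y_3=4 y_4=-1
S(21/4) = -16231/3776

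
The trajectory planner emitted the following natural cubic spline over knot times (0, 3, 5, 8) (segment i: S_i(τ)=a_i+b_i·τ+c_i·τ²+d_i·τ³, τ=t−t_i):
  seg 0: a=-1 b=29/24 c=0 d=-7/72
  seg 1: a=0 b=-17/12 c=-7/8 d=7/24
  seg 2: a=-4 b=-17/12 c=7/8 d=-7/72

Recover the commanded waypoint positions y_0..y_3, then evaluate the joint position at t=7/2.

y_0=-1 y_1=0 y_2=-4 y_3=-3
S(7/2) = -57/64

y_0 = S_0(0) = a_0 = -1
y_1 = S_1(0) = a_1 = 0
y_2 = S_2(0) = a_2 = -4
y_3 = S_2(3) = -3
t_q=7/2 is in segment 1 (τ=1/2); S_1(τ)=-57/64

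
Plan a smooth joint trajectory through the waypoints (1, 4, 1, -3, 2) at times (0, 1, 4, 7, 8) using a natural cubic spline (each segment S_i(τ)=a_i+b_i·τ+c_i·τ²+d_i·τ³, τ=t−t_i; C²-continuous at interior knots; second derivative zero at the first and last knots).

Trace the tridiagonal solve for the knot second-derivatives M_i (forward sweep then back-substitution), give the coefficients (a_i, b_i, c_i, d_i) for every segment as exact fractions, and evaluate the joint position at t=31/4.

  seg 0: a=1 b=2155/624 c=0 d=-283/624
  seg 1: a=4 b=653/312 c=-283/208 d=617/5616
  seg 2: a=1 b=-149/48 c=-29/78 d=1801/5616
  seg 3: a=-3 b=1037/312 c=523/208 d=-523/624
S(31/4) = 7369/13312

Δ: Δ0=3, Δ1=-1, Δ2=-4/3, Δ3=5
row 1: diag=8, rhs=-24; c'=3/8, d'=-3
row 2: denom=12−3·3/8=87/8; d'=(-2−3·-3)/(87/8)=56/87
row 3: denom=8−3·8/29=208/29; d'=(38−3·56/87)/(208/29)=523/104
back: M3=523/104
back: M2=56/87−8/29·523/104=-29/39
back: M1=-3−3/8·-29/39=-283/104
M: M0=0, M1=-283/104, M2=-29/39, M3=523/104, M4=0
seg 0: a=1, c=M0/2=0, d=(M1−M0)/(6·1)=-283/624, b=Δ0−h0·(2M0+M1)/6=2155/624
seg 1: a=4, c=M1/2=-283/208, d=(M2−M1)/(6·3)=617/5616, b=Δ1−h1·(2M1+M2)/6=653/312
seg 2: a=1, c=M2/2=-29/78, d=(M3−M2)/(6·3)=1801/5616, b=Δ2−h2·(2M2+M3)/6=-149/48
seg 3: a=-3, c=M3/2=523/208, d=(M4−M3)/(6·1)=-523/624, b=Δ3−h3·(2M3+M4)/6=1037/312
t_q=31/4 → seg 3, τ=3/4; S=-3+1037/312·τ+523/208·τ²+-523/624·τ³=7369/13312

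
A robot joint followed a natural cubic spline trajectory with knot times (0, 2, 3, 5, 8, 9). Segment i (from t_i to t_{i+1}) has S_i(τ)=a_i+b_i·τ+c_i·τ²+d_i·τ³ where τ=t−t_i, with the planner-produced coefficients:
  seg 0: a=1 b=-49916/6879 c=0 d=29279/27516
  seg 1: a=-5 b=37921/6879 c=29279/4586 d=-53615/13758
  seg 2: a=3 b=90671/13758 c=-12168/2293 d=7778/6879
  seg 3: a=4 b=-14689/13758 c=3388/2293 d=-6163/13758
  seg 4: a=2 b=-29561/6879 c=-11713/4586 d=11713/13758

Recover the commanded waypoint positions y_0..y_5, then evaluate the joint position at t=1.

y_0=1 y_1=-5 y_2=3 y_3=4 y_4=2 y_5=-4
S(1) = -47623/9172

y_0 = S_0(0) = a_0 = 1
y_1 = S_1(0) = a_1 = -5
y_2 = S_2(0) = a_2 = 3
y_3 = S_3(0) = a_3 = 4
y_4 = S_4(0) = a_4 = 2
y_5 = S_4(1) = -4
t_q=1 is in segment 0 (τ=1); S_0(τ)=-47623/9172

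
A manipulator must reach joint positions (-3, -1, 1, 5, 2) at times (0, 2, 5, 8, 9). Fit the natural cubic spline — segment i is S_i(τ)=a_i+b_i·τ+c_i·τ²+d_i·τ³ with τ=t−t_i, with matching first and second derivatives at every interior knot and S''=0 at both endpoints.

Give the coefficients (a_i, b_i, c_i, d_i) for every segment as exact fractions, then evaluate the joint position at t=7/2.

  seg 0: a=-3 b=23/19 c=0 d=-1/19
  seg 1: a=-1 b=11/19 c=-6/19 d=59/513
  seg 2: a=1 b=34/19 c=41/57 d=-149/513
  seg 3: a=5 b=-33/19 c=-36/19 d=12/19
S(7/2) = -69/152

Δ: Δ0=1, Δ1=2/3, Δ2=4/3, Δ3=-3
row 1: diag=10, rhs=-2; c'=3/10, d'=-1/5
row 2: denom=12−3·3/10=111/10; d'=(4−3·-1/5)/(111/10)=46/111
row 3: denom=8−3·10/37=266/37; d'=(-26−3·46/111)/(266/37)=-72/19
back: M3=-72/19
back: M2=46/111−10/37·-72/19=82/57
back: M1=-1/5−3/10·82/57=-12/19
M: M0=0, M1=-12/19, M2=82/57, M3=-72/19, M4=0
seg 0: a=-3, c=M0/2=0, d=(M1−M0)/(6·2)=-1/19, b=Δ0−h0·(2M0+M1)/6=23/19
seg 1: a=-1, c=M1/2=-6/19, d=(M2−M1)/(6·3)=59/513, b=Δ1−h1·(2M1+M2)/6=11/19
seg 2: a=1, c=M2/2=41/57, d=(M3−M2)/(6·3)=-149/513, b=Δ2−h2·(2M2+M3)/6=34/19
seg 3: a=5, c=M3/2=-36/19, d=(M4−M3)/(6·1)=12/19, b=Δ3−h3·(2M3+M4)/6=-33/19
t_q=7/2 → seg 1, τ=3/2; S=-1+11/19·τ+-6/19·τ²+59/513·τ³=-69/152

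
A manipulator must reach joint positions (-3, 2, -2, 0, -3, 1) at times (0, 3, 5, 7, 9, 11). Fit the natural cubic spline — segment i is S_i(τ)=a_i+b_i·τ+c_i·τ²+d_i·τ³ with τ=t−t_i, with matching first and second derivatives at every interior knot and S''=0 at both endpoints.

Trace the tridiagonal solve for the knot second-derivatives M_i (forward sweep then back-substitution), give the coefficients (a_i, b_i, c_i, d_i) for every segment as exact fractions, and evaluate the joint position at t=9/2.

  seg 0: a=-3 b=10049/3180 c=0 d=-1583/9540
  seg 1: a=2 b=-2099/1590 c=-1583/1060 d=917/1590
  seg 2: a=-2 b=-593/1590 c=417/212 d=-509/795
  seg 3: a=0 b=-299/1590 c=-1987/1060 d=775/1272
  seg 4: a=-3 b=-298/795 c=472/265 d=-236/795
S(9/2) = -591/424

Δ: Δ0=5/3, Δ1=-2, Δ2=1, Δ3=-3/2, Δ4=2
row 1: diag=10, rhs=-22; c'=1/5, d'=-11/5
row 2: denom=8−2·1/5=38/5; d'=(18−2·-11/5)/(38/5)=56/19
row 3: denom=8−2·5/19=142/19; d'=(-15−2·56/19)/(142/19)=-397/142
row 4: denom=8−2·19/71=530/71; d'=(21−2·-397/142)/(530/71)=944/265
back: M4=944/265
back: M3=-397/142−19/71·944/265=-1987/530
back: M2=56/19−5/19·-1987/530=417/106
back: M1=-11/5−1/5·417/106=-1583/530
M: M0=0, M1=-1583/530, M2=417/106, M3=-1987/530, M4=944/265, M5=0
seg 0: a=-3, c=M0/2=0, d=(M1−M0)/(6·3)=-1583/9540, b=Δ0−h0·(2M0+M1)/6=10049/3180
seg 1: a=2, c=M1/2=-1583/1060, d=(M2−M1)/(6·2)=917/1590, b=Δ1−h1·(2M1+M2)/6=-2099/1590
seg 2: a=-2, c=M2/2=417/212, d=(M3−M2)/(6·2)=-509/795, b=Δ2−h2·(2M2+M3)/6=-593/1590
seg 3: a=0, c=M3/2=-1987/1060, d=(M4−M3)/(6·2)=775/1272, b=Δ3−h3·(2M3+M4)/6=-299/1590
seg 4: a=-3, c=M4/2=472/265, d=(M5−M4)/(6·2)=-236/795, b=Δ4−h4·(2M4+M5)/6=-298/795
t_q=9/2 → seg 1, τ=3/2; S=2+-2099/1590·τ+-1583/1060·τ²+917/1590·τ³=-591/424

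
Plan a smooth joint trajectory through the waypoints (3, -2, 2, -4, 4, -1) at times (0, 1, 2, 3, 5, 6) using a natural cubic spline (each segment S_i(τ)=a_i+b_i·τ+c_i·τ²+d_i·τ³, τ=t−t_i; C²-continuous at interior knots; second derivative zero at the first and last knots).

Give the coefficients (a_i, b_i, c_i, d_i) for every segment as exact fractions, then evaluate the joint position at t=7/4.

Δ: Δ0=-5, Δ1=4, Δ2=-6, Δ3=4, Δ4=-5
row 1: diag=4, rhs=54; c'=1/4, d'=27/2
row 2: denom=4−1·1/4=15/4; d'=(-60−1·27/2)/(15/4)=-98/5
row 3: denom=6−1·4/15=86/15; d'=(60−1·-98/5)/(86/15)=597/43
row 4: denom=6−2·15/43=228/43; d'=(-54−2·597/43)/(228/43)=-293/19
back: M4=-293/19
back: M3=597/43−15/43·-293/19=366/19
back: M2=-98/5−4/15·366/19=-470/19
back: M1=27/2−1/4·-470/19=374/19
M: M0=0, M1=374/19, M2=-470/19, M3=366/19, M4=-293/19, M5=0
seg 0: a=3, c=M0/2=0, d=(M1−M0)/(6·1)=187/57, b=Δ0−h0·(2M0+M1)/6=-472/57
seg 1: a=-2, c=M1/2=187/19, d=(M2−M1)/(6·1)=-422/57, b=Δ1−h1·(2M1+M2)/6=89/57
seg 2: a=2, c=M2/2=-235/19, d=(M3−M2)/(6·1)=22/3, b=Δ2−h2·(2M2+M3)/6=-55/57
seg 3: a=-4, c=M3/2=183/19, d=(M4−M3)/(6·2)=-659/228, b=Δ3−h3·(2M3+M4)/6=-211/57
seg 4: a=4, c=M4/2=-293/38, d=(M5−M4)/(6·1)=293/114, b=Δ4−h4·(2M4+M5)/6=8/57
t_q=7/4 → seg 1, τ=3/4; S=-2+89/57·τ+187/19·τ²+-422/57·τ³=963/608

  seg 0: a=3 b=-472/57 c=0 d=187/57
  seg 1: a=-2 b=89/57 c=187/19 d=-422/57
  seg 2: a=2 b=-55/57 c=-235/19 d=22/3
  seg 3: a=-4 b=-211/57 c=183/19 d=-659/228
  seg 4: a=4 b=8/57 c=-293/38 d=293/114
S(7/4) = 963/608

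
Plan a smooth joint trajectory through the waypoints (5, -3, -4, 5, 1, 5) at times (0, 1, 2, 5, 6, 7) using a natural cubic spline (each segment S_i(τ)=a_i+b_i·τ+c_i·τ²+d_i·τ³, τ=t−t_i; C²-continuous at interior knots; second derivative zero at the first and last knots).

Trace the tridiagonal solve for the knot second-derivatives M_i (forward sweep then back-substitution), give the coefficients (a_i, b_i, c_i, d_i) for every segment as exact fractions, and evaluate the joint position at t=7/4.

Δ: Δ0=-8, Δ1=-1, Δ2=3, Δ3=-4, Δ4=4
row 1: diag=4, rhs=42; c'=1/4, d'=21/2
row 2: denom=8−1·1/4=31/4; d'=(24−1·21/2)/(31/4)=54/31
row 3: denom=8−3·12/31=212/31; d'=(-42−3·54/31)/(212/31)=-366/53
row 4: denom=4−1·31/212=817/212; d'=(48−1·-366/53)/(817/212)=11640/817
back: M4=11640/817
back: M3=-366/53−31/212·11640/817=-7344/817
back: M2=54/31−12/31·-7344/817=4266/817
back: M1=21/2−1/4·4266/817=7512/817
M: M0=0, M1=7512/817, M2=4266/817, M3=-7344/817, M4=11640/817, M5=0
seg 0: a=5, c=M0/2=0, d=(M1−M0)/(6·1)=1252/817, b=Δ0−h0·(2M0+M1)/6=-7788/817
seg 1: a=-3, c=M1/2=3756/817, d=(M2−M1)/(6·1)=-541/817, b=Δ1−h1·(2M1+M2)/6=-4032/817
seg 2: a=-4, c=M2/2=2133/817, d=(M3−M2)/(6·3)=-15/19, b=Δ2−h2·(2M2+M3)/6=1857/817
seg 3: a=5, c=M3/2=-3672/817, d=(M4−M3)/(6·1)=3164/817, b=Δ3−h3·(2M3+M4)/6=-2760/817
seg 4: a=1, c=M4/2=5820/817, d=(M5−M4)/(6·1)=-1940/817, b=Δ4−h4·(2M4+M5)/6=-612/817
t_q=7/4 → seg 1, τ=3/4; S=-3+-4032/817·τ+3756/817·τ²+-541/817·τ³=-229791/52288

  seg 0: a=5 b=-7788/817 c=0 d=1252/817
  seg 1: a=-3 b=-4032/817 c=3756/817 d=-541/817
  seg 2: a=-4 b=1857/817 c=2133/817 d=-15/19
  seg 3: a=5 b=-2760/817 c=-3672/817 d=3164/817
  seg 4: a=1 b=-612/817 c=5820/817 d=-1940/817
S(7/4) = -229791/52288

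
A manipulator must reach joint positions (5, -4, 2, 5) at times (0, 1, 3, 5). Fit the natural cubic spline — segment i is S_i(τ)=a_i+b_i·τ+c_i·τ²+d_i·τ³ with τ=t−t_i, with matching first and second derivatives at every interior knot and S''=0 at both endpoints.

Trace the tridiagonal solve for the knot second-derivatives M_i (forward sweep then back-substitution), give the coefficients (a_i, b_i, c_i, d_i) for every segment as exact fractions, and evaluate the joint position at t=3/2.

Δ: Δ0=-9, Δ1=3, Δ2=3/2
row 1: diag=6, rhs=72; c'=1/3, d'=12
row 2: denom=8−2·1/3=22/3; d'=(-9−2·12)/(22/3)=-9/2
back: M2=-9/2
back: M1=12−1/3·-9/2=27/2
M: M0=0, M1=27/2, M2=-9/2, M3=0
seg 0: a=5, c=M0/2=0, d=(M1−M0)/(6·1)=9/4, b=Δ0−h0·(2M0+M1)/6=-45/4
seg 1: a=-4, c=M1/2=27/4, d=(M2−M1)/(6·2)=-3/2, b=Δ1−h1·(2M1+M2)/6=-9/2
seg 2: a=2, c=M2/2=-9/4, d=(M3−M2)/(6·2)=3/8, b=Δ2−h2·(2M2+M3)/6=9/2
t_q=3/2 → seg 1, τ=1/2; S=-4+-9/2·τ+27/4·τ²+-3/2·τ³=-19/4

  seg 0: a=5 b=-45/4 c=0 d=9/4
  seg 1: a=-4 b=-9/2 c=27/4 d=-3/2
  seg 2: a=2 b=9/2 c=-9/4 d=3/8
S(3/2) = -19/4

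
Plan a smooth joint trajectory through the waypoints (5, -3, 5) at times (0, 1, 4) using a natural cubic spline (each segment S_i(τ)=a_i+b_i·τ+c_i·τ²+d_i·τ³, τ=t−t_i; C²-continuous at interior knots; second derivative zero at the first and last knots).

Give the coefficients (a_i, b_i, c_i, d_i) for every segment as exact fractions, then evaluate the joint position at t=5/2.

Δ: Δ0=-8, Δ1=8/3
row 1: diag=8, rhs=64; c'=3/8, d'=8
back: M1=8
M: M0=0, M1=8, M2=0
seg 0: a=5, c=M0/2=0, d=(M1−M0)/(6·1)=4/3, b=Δ0−h0·(2M0+M1)/6=-28/3
seg 1: a=-3, c=M1/2=4, d=(M2−M1)/(6·3)=-4/9, b=Δ1−h1·(2M1+M2)/6=-16/3
t_q=5/2 → seg 1, τ=3/2; S=-3+-16/3·τ+4·τ²+-4/9·τ³=-7/2

  seg 0: a=5 b=-28/3 c=0 d=4/3
  seg 1: a=-3 b=-16/3 c=4 d=-4/9
S(5/2) = -7/2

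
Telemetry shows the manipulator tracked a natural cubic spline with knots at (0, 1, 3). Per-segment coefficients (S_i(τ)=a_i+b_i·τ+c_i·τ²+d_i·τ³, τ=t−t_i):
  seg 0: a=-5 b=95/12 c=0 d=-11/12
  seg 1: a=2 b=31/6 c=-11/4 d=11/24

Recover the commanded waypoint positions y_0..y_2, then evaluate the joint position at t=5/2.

y_0=-5 y_1=2 y_2=5
S(5/2) = 327/64

y_0 = S_0(0) = a_0 = -5
y_1 = S_1(0) = a_1 = 2
y_2 = S_1(2) = 5
t_q=5/2 is in segment 1 (τ=3/2); S_1(τ)=327/64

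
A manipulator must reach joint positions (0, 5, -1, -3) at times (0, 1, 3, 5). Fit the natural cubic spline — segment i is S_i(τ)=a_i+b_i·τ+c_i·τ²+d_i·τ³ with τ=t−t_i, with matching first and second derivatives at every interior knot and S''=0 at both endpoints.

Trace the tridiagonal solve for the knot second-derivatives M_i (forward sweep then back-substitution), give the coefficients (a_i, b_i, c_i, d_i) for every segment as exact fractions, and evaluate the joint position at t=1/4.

Δ: Δ0=5, Δ1=-3, Δ2=-1
row 1: diag=6, rhs=-48; c'=1/3, d'=-8
row 2: denom=8−2·1/3=22/3; d'=(12−2·-8)/(22/3)=42/11
back: M2=42/11
back: M1=-8−1/3·42/11=-102/11
M: M0=0, M1=-102/11, M2=42/11, M3=0
seg 0: a=0, c=M0/2=0, d=(M1−M0)/(6·1)=-17/11, b=Δ0−h0·(2M0+M1)/6=72/11
seg 1: a=5, c=M1/2=-51/11, d=(M2−M1)/(6·2)=12/11, b=Δ1−h1·(2M1+M2)/6=21/11
seg 2: a=-1, c=M2/2=21/11, d=(M3−M2)/(6·2)=-7/22, b=Δ2−h2·(2M2+M3)/6=-39/11
t_q=1/4 → seg 0, τ=1/4; S=0+72/11·τ+0·τ²+-17/11·τ³=1135/704

  seg 0: a=0 b=72/11 c=0 d=-17/11
  seg 1: a=5 b=21/11 c=-51/11 d=12/11
  seg 2: a=-1 b=-39/11 c=21/11 d=-7/22
S(1/4) = 1135/704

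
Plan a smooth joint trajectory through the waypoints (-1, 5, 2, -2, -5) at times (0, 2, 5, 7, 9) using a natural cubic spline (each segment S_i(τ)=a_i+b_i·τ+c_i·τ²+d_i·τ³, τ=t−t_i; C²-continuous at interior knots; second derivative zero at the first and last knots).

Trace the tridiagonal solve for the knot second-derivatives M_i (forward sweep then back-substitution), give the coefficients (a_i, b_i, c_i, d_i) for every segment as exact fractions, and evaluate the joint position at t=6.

Δ: Δ0=3, Δ1=-1, Δ2=-2, Δ3=-3/2
row 1: diag=10, rhs=-24; c'=3/10, d'=-12/5
row 2: denom=10−3·3/10=91/10; d'=(-6−3·-12/5)/(91/10)=12/91
row 3: denom=8−2·20/91=688/91; d'=(3−2·12/91)/(688/91)=249/688
back: M3=249/688
back: M2=12/91−20/91·249/688=9/172
back: M1=-12/5−3/10·9/172=-831/344
M: M0=0, M1=-831/344, M2=9/172, M3=249/688, M4=0
seg 0: a=-1, c=M0/2=0, d=(M1−M0)/(6·2)=-277/1376, b=Δ0−h0·(2M0+M1)/6=1309/344
seg 1: a=5, c=M1/2=-831/688, d=(M2−M1)/(6·3)=283/2064, b=Δ1−h1·(2M1+M2)/6=239/172
seg 2: a=2, c=M2/2=9/344, d=(M3−M2)/(6·2)=71/2752, b=Δ2−h2·(2M2+M3)/6=-1483/688
seg 3: a=-2, c=M3/2=249/1376, d=(M4−M3)/(6·2)=-83/2752, b=Δ3−h3·(2M3+M4)/6=-599/344
t_q=6 → seg 2, τ=1; S=2+-1483/688·τ+9/344·τ²+71/2752·τ³=-285/2752

  seg 0: a=-1 b=1309/344 c=0 d=-277/1376
  seg 1: a=5 b=239/172 c=-831/688 d=283/2064
  seg 2: a=2 b=-1483/688 c=9/344 d=71/2752
  seg 3: a=-2 b=-599/344 c=249/1376 d=-83/2752
S(6) = -285/2752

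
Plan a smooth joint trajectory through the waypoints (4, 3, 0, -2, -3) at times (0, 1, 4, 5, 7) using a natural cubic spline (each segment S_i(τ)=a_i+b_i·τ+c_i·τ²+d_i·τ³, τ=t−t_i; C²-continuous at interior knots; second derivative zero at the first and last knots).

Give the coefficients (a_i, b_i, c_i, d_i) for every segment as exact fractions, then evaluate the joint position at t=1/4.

Δ: Δ0=-1, Δ1=-1, Δ2=-2, Δ3=-1/2
row 1: diag=8, rhs=0; c'=3/8, d'=0
row 2: denom=8−3·3/8=55/8; d'=(-6−3·0)/(55/8)=-48/55
row 3: denom=6−1·8/55=322/55; d'=(9−1·-48/55)/(322/55)=543/322
back: M3=543/322
back: M2=-48/55−8/55·543/322=-180/161
back: M1=0−3/8·-180/161=135/322
M: M0=0, M1=135/322, M2=-180/161, M3=543/322, M4=0
seg 0: a=4, c=M0/2=0, d=(M1−M0)/(6·1)=45/644, b=Δ0−h0·(2M0+M1)/6=-689/644
seg 1: a=3, c=M1/2=135/644, d=(M2−M1)/(6·3)=-55/644, b=Δ1−h1·(2M1+M2)/6=-277/322
seg 2: a=0, c=M2/2=-90/161, d=(M3−M2)/(6·1)=43/92, b=Δ2−h2·(2M2+M3)/6=-1229/644
seg 3: a=-2, c=M3/2=543/644, d=(M4−M3)/(6·2)=-181/1288, b=Δ3−h3·(2M3+M4)/6=-523/322
t_q=1/4 → seg 0, τ=1/4; S=4+-689/644·τ+0·τ²+45/644·τ³=153885/41216

  seg 0: a=4 b=-689/644 c=0 d=45/644
  seg 1: a=3 b=-277/322 c=135/644 d=-55/644
  seg 2: a=0 b=-1229/644 c=-90/161 d=43/92
  seg 3: a=-2 b=-523/322 c=543/644 d=-181/1288
S(1/4) = 153885/41216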